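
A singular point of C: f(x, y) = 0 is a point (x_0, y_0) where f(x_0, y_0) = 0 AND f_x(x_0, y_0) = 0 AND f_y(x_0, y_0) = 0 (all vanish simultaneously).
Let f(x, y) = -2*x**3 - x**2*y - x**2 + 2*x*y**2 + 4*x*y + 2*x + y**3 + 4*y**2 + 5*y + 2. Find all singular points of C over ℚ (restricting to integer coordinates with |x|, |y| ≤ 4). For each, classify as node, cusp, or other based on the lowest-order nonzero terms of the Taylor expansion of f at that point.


Singular points: {(0, -1)}; classification: cusp.

Compute partial derivatives:
  f_x = -6*x**2 - 2*x*y - 2*x + 2*y**2 + 4*y + 2.
  f_y = -x**2 + 4*x*y + 4*x + 3*y**2 + 8*y + 5.
Scan x_0 ∈ {−4, ..., 4}. For each x_0, f_y(x_0, y) is a polynomial in y; find its integer roots y ∈ {−4, ..., 4}, then test f_x and f at those candidates.
  x = -4: f_y(-4, y) = 3*y**2 - 8*y - 27; no integer root y with |y| ≤ 4.
  x = -3: f_y(-3, y) = 3*y**2 - 4*y - 16; no integer root y with |y| ≤ 4.
  x = -2: f_y(-2, y) = 3*y**2 - 7; no integer root y with |y| ≤ 4.
  x = -1: f_y(-1, y) = 3*y**2 + 4*y; vanishes at y ∈ {0}. (-1, 0): f_x = -2 ≠ 0.
  x = 0: f_y(0, y) = 3*y**2 + 8*y + 5; vanishes at y ∈ {-1}. (0, -1): f_x = 0, f = 0 — SINGULAR.
  x = 1: f_y(1, y) = 3*y**2 + 12*y + 8; no integer root y with |y| ≤ 4.
  x = 2: f_y(2, y) = 3*y**2 + 16*y + 9; no integer root y with |y| ≤ 4.
  x = 3: f_y(3, y) = 3*y**2 + 20*y + 8; no integer root y with |y| ≤ 4.
  x = 4: f_y(4, y) = 3*y**2 + 24*y + 5; no integer root y with |y| ≤ 4.
Only singular point on the grid: (0, -1).
Classify: substitute x = 0 + u, y = -1 + v and expand: f = -2*u**3 - u**2*v + 2*u*v**2 + v**3 + v**2.
No constant or linear terms (consistent with a singular point). Quadratic part: v**2. Cubic part: -2*u**3 - u**2*v + 2*u*v**2 + v**3.
The quadratic part v**2 is a perfect square, so there is a single (double) tangent line v = 0, i.e. y = -1. Restricting the cubic part to that line (v = 0) leaves -2*u**3 ≠ 0, so f is not divisible by v and the branch is v² ≈ 2*u**3 to lowest order — this is a cusp.
Classification: cusp.


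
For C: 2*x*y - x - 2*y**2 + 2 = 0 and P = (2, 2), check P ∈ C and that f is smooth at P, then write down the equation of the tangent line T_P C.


Tangent line at P: 3*x - 4*y + 2 = 0.

Step 1: f(2, 2) = 0, so P lies on C.
Step 2: partial derivatives
  f_x(x, y) = 2*y - 1, f_y(x, y) = 2*x - 4*y.
  f_x(P) = 3, f_y(P) = -4 (gradient nonzero, so P is smooth).
Step 3: tangent line at P: 3·(x − 2) + -4·(y − 2) = 0.
Expanding: 3*x - 4*y + 2 = 0.


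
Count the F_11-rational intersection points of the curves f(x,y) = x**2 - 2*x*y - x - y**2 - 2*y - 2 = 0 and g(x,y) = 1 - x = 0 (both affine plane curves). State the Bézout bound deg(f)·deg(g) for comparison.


Common zeros: ∅; count = 0; Bézout bound = 2.

deg(f) = 2, deg(g) = 1, so Bézout bound = 2.
Scan x ∈ F_11. For each x, list the y ∈ F_11 with f(x, y) ≡ 0 and those with g(x, y) ≡ 0 (mod 11); the common zeros in that column are the intersection.
  x = 0: f ≡ 0 at y ∈ ∅; g ≡ 0 at y ∈ ∅; common: ∅.
  x = 1: f ≡ 0 at y ∈ ∅; g ≡ 0 at y ∈ {0, 1, 2, 3, 4, 5, 6, 7, 8, 9, 10}; common: ∅.
  x = 2: f ≡ 0 at y ∈ {0, 5}; g ≡ 0 at y ∈ ∅; common: ∅.
  x = 3: f ≡ 0 at y ∈ {4, 10}; g ≡ 0 at y ∈ ∅; common: ∅.
  x = 4: f ≡ 0 at y ∈ ∅; g ≡ 0 at y ∈ ∅; common: ∅.
  x = 5: f ≡ 0 at y ∈ ∅; g ≡ 0 at y ∈ ∅; common: ∅.
  x = 6: f ≡ 0 at y ∈ {4}; g ≡ 0 at y ∈ ∅; common: ∅.
  x = 7: f ≡ 0 at y ∈ {7, 10}; g ≡ 0 at y ∈ ∅; common: ∅.
  x = 8: f ≡ 0 at y ∈ {7, 8}; g ≡ 0 at y ∈ ∅; common: ∅.
  x = 9: f ≡ 0 at y ∈ {5, 8}; g ≡ 0 at y ∈ ∅; common: ∅.
  x = 10: f ≡ 0 at y ∈ {0}; g ≡ 0 at y ∈ ∅; common: ∅.
Collecting: common zeros = ∅, so the count is 0.
Comparison with the Bézout bound: 0 ≤ 2 = deg(f)·deg(g), as expected for curves with no common component (the affine F_11-count falls short of the bound because intersections may lie at infinity, over extension fields, or carry multiplicity).


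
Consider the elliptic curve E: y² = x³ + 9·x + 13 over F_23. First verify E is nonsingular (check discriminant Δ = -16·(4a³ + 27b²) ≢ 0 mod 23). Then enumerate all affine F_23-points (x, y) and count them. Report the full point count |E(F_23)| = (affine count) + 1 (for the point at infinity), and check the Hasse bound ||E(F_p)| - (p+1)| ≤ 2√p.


Affine points = {(0, 6), (0, 17), (1, 0), (2, 4), (2, 19), (9, 8), (9, 15), (12, 3), (12, 20), (13, 2), (13, 21), (14, 10), (14, 13), (15, 2), (15, 21), (18, 2), (18, 21), (22, 7), (22, 16)}; affine count = 19; |E(F_23)| = 20.

Discriminant check: Δ ∝ 4a³ + 27b² = 4·9³ + 27·13² = 4·729 + 27·169 ≡ 4 (mod 23). Nonzero ⇒ E is nonsingular.
For each x ∈ F_23, compute rhs = x³ + 9·x + 13 mod 23, then count y ∈ F_23 with y² ≡ rhs.
  x = 0: rhs = 13, matching y values: 6, 17 (2 points).
  x = 1: rhs = 0, matching y values: 0 (1 points).
  x = 2: rhs = 16, matching y values: 4, 19 (2 points).
  x = 3: rhs = 21, matching y values: none (0 points).
  x = 4: rhs = 21, matching y values: none (0 points).
  x = 5: rhs = 22, matching y values: none (0 points).
  x = 6: rhs = 7, matching y values: none (0 points).
  x = 7: rhs = 5, matching y values: none (0 points).
  x = 8: rhs = 22, matching y values: none (0 points).
  x = 9: rhs = 18, matching y values: 8, 15 (2 points).
  x = 10: rhs = 22, matching y values: none (0 points).
  x = 11: rhs = 17, matching y values: none (0 points).
  x = 12: rhs = 9, matching y values: 3, 20 (2 points).
  x = 13: rhs = 4, matching y values: 2, 21 (2 points).
  x = 14: rhs = 8, matching y values: 10, 13 (2 points).
  x = 15: rhs = 4, matching y values: 2, 21 (2 points).
  x = 16: rhs = 21, matching y values: none (0 points).
  x = 17: rhs = 19, matching y values: none (0 points).
  x = 18: rhs = 4, matching y values: 2, 21 (2 points).
  x = 19: rhs = 5, matching y values: none (0 points).
  x = 20: rhs = 5, matching y values: none (0 points).
  x = 21: rhs = 10, matching y values: none (0 points).
  x = 22: rhs = 3, matching y values: 7, 16 (2 points).
Total affine count: 19.
Full point count |E(F_23)| = 19 + 1 = 20.
Hasse bound: |20 − (23+1)| = |-4| = 4 ≤ 2√23 ≈ 9.5917 ✓.


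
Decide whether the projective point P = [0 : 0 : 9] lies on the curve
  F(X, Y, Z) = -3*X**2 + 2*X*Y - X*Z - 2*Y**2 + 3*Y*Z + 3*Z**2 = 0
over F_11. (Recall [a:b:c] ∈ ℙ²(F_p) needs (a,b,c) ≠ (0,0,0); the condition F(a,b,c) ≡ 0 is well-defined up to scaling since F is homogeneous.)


F(0,0,9) ≡ 1 (mod 11); P is NOT on the curve.

Evaluate F(0, 0, 9) term-by-term (mod 11).
  -3*X**2 ↦ -3·0·1·1 = 0
  2*X*Y ↦ 2·0·0·1 = 0
  -X*Z ↦ -1·0·1·9 = 0
  -2*Y**2 ↦ -2·1·0·1 = 0
  3*Y*Z ↦ 3·1·0·9 = 0
  3*Z**2 ↦ 3·1·1·81 = 243
Sum: F(0, 0, 9) = (0) + (0) + (0) + (0) + (0) + (243) = 243.
Reducing mod 11: 243 ≡ 1 (mod 11).
Since F(a, b, c) ≡ 1 ≠ 0 (mod 11), P does NOT lie on the curve.


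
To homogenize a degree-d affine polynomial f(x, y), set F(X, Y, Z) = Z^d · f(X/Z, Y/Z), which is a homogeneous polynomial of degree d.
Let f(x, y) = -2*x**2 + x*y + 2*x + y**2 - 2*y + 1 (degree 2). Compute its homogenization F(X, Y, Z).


F(X, Y, Z) = -2*X**2 + X*Y + 2*X*Z + Y**2 - 2*Y*Z + Z**2

deg(f) = 2.
Substitute x = X/Z, y = Y/Z into f, then multiply by Z^2.
  monomial -2·x^2·y^0 ↦ -2·X^2·Y^0·Z^0.
  monomial 1·x^1·y^1 ↦ 1·X^1·Y^1·Z^0.
  monomial 2·x^1·y^0 ↦ 2·X^1·Y^0·Z^1.
  monomial 1·x^0·y^2 ↦ 1·X^0·Y^2·Z^0.
  monomial -2·x^0·y^1 ↦ -2·X^0·Y^1·Z^1.
  monomial 1·x^0·y^0 ↦ 1·X^0·Y^0·Z^2.
Collecting: F(X, Y, Z) = -2*X**2 + X*Y + 2*X*Z + Y**2 - 2*Y*Z + Z**2.


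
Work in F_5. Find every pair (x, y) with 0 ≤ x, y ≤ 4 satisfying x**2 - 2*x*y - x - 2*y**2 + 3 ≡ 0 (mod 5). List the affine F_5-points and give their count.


Affine F_5-points: {(0, 2), (0, 3), (2, 0), (2, 3), (4, 0), (4, 1)}; count = 6.

For each of the 25 pairs (x, y) ∈ F_5², evaluate f(x, y) mod 5. Record the zeros.
  x = 0: [0↦3, 1↦1, 2↦0, 3↦0, 4↦1]  zeros at y ∈ {2, 3}
  x = 1: [0↦3, 1↦4, 2↦1, 3↦4, 4↦3]  zeros at y ∈ ∅
  x = 2: [0↦0, 1↦4, 2↦4, 3↦0, 4↦2]  zeros at y ∈ {0, 3}
  x = 3: [0↦4, 1↦1, 2↦4, 3↦3, 4↦3]  zeros at y ∈ ∅
  x = 4: [0↦0, 1↦0, 2↦1, 3↦3, 4↦1]  zeros at y ∈ {0, 1}
Collecting zeros: affine points = {(0, 2), (0, 3), (2, 0), (2, 3), (4, 0), (4, 1)}.
Total count |C(F_5)_aff| = 6.


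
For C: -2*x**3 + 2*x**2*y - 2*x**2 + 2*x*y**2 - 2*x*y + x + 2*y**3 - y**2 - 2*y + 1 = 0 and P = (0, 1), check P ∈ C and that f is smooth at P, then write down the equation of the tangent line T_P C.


Tangent line at P: x + 2*y - 2 = 0.

Step 1: f(0, 1) = 0, so P lies on C.
Step 2: partial derivatives
  f_x(x, y) = -6*x**2 + 4*x*y - 4*x + 2*y**2 - 2*y + 1, f_y(x, y) = 2*x**2 + 4*x*y - 2*x + 6*y**2 - 2*y - 2.
  f_x(P) = 1, f_y(P) = 2 (gradient nonzero, so P is smooth).
Step 3: tangent line at P: 1·(x − 0) + 2·(y − 1) = 0.
Expanding: x + 2*y - 2 = 0.


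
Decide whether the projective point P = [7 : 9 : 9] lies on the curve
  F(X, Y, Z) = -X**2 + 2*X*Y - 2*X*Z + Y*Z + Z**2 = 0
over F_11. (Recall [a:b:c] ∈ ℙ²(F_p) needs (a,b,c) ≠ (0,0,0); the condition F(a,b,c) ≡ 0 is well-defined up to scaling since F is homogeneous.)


F(7,9,9) ≡ 3 (mod 11); P is NOT on the curve.

Evaluate F(7, 9, 9) term-by-term (mod 11).
  -X**2 ↦ -1·49·1·1 = -49
  2*X*Y ↦ 2·7·9·1 = 126
  -2*X*Z ↦ -2·7·1·9 = -126
  Y*Z ↦ 1·1·9·9 = 81
  Z**2 ↦ 1·1·1·81 = 81
Sum: F(7, 9, 9) = (-49) + (126) + (-126) + (81) + (81) = 113.
Reducing mod 11: 113 ≡ 3 (mod 11).
Since F(a, b, c) ≡ 3 ≠ 0 (mod 11), P does NOT lie on the curve.


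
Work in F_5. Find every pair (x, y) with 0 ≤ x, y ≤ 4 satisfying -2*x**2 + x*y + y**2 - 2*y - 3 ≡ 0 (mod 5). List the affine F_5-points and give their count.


Affine F_5-points: {(0, 3), (0, 4), (1, 0), (1, 1), (2, 1), (2, 4), (3, 2), (4, 0), (4, 3)}; count = 9.

For each of the 25 pairs (x, y) ∈ F_5², evaluate f(x, y) mod 5. Record the zeros.
  x = 0: [0↦2, 1↦1, 2↦2, 3↦0, 4↦0]  zeros at y ∈ {3, 4}
  x = 1: [0↦0, 1↦0, 2↦2, 3↦1, 4↦2]  zeros at y ∈ {0, 1}
  x = 2: [0↦4, 1↦0, 2↦3, 3↦3, 4↦0]  zeros at y ∈ {1, 4}
  x = 3: [0↦4, 1↦1, 2↦0, 3↦1, 4↦4]  zeros at y ∈ {2}
  x = 4: [0↦0, 1↦3, 2↦3, 3↦0, 4↦4]  zeros at y ∈ {0, 3}
Collecting zeros: affine points = {(0, 3), (0, 4), (1, 0), (1, 1), (2, 1), (2, 4), (3, 2), (4, 0), (4, 3)}.
Total count |C(F_5)_aff| = 9.


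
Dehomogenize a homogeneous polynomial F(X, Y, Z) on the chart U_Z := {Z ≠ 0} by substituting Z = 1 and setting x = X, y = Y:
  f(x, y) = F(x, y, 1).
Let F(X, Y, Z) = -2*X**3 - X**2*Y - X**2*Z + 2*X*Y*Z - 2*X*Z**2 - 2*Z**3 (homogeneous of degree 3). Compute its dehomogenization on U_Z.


f(x, y) = -2*x**3 - x**2*y - x**2 + 2*x*y - 2*x - 2

On U_Z we set Z = 1. Each monomial c·X^i·Y^j·Z^k in F becomes c·x^i·y^j·1^k = c·x^i·y^j.
Substituting Z = 1: F(X, Y, 1) = -2*x**3 - x**2*y - x**2 + 2*x*y - 2*x - 2.
Note: deg(f) ≤ deg(F) = 3; strict inequality happens when F is divisible by Z (lost terms).


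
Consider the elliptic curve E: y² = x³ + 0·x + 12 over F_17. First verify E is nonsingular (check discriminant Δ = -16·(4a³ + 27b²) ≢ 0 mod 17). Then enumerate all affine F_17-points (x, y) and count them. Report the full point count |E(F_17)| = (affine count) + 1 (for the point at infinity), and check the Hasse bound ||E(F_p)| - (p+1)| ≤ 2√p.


Affine points = {(1, 8), (1, 9), (4, 5), (4, 12), (5, 1), (5, 16), (7, 7), (7, 10), (10, 3), (10, 14), (11, 0), (13, 4), (13, 13), (14, 6), (14, 11), (15, 2), (15, 15)}; affine count = 17; |E(F_17)| = 18.

Discriminant check: Δ ∝ 4a³ + 27b² = 4·0³ + 27·12² = 4·0 + 27·144 ≡ 12 (mod 17). Nonzero ⇒ E is nonsingular.
For each x ∈ F_17, compute rhs = x³ + 0·x + 12 mod 17, then count y ∈ F_17 with y² ≡ rhs.
  x = 0: rhs = 12, matching y values: none (0 points).
  x = 1: rhs = 13, matching y values: 8, 9 (2 points).
  x = 2: rhs = 3, matching y values: none (0 points).
  x = 3: rhs = 5, matching y values: none (0 points).
  x = 4: rhs = 8, matching y values: 5, 12 (2 points).
  x = 5: rhs = 1, matching y values: 1, 16 (2 points).
  x = 6: rhs = 7, matching y values: none (0 points).
  x = 7: rhs = 15, matching y values: 7, 10 (2 points).
  x = 8: rhs = 14, matching y values: none (0 points).
  x = 9: rhs = 10, matching y values: none (0 points).
  x = 10: rhs = 9, matching y values: 3, 14 (2 points).
  x = 11: rhs = 0, matching y values: 0 (1 points).
  x = 12: rhs = 6, matching y values: none (0 points).
  x = 13: rhs = 16, matching y values: 4, 13 (2 points).
  x = 14: rhs = 2, matching y values: 6, 11 (2 points).
  x = 15: rhs = 4, matching y values: 2, 15 (2 points).
  x = 16: rhs = 11, matching y values: none (0 points).
Total affine count: 17.
Full point count |E(F_17)| = 17 + 1 = 18.
Hasse bound: |18 − (17+1)| = |0| = 0 ≤ 2√17 ≈ 8.2462 ✓.


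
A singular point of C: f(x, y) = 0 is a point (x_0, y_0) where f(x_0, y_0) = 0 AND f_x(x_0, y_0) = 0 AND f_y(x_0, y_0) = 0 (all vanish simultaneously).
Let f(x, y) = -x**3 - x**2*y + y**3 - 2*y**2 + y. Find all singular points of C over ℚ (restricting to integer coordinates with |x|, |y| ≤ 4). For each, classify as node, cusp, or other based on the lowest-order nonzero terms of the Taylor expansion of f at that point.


Singular points: {(0, 1)}; classification: node.

Compute partial derivatives:
  f_x = -3*x**2 - 2*x*y.
  f_y = -x**2 + 3*y**2 - 4*y + 1.
Scan x_0 ∈ {−4, ..., 4}. For each x_0, f_y(x_0, y) is a polynomial in y; find its integer roots y ∈ {−4, ..., 4}, then test f_x and f at those candidates.
  x = -4: f_y(-4, y) = 3*y**2 - 4*y - 15; vanishes at y ∈ {3}. (-4, 3): f_x = -24 ≠ 0.
  x = -3: f_y(-3, y) = 3*y**2 - 4*y - 8; no integer root y with |y| ≤ 4.
  x = -2: f_y(-2, y) = 3*y**2 - 4*y - 3; no integer root y with |y| ≤ 4.
  x = -1: f_y(-1, y) = 3*y**2 - 4*y; vanishes at y ∈ {0}. (-1, 0): f_x = -3 ≠ 0.
  x = 0: f_y(0, y) = 3*y**2 - 4*y + 1; vanishes at y ∈ {1}. (0, 1): f_x = 0, f = 0 — SINGULAR.
  x = 1: f_y(1, y) = 3*y**2 - 4*y; vanishes at y ∈ {0}. (1, 0): f_x = -3 ≠ 0.
  x = 2: f_y(2, y) = 3*y**2 - 4*y - 3; no integer root y with |y| ≤ 4.
  x = 3: f_y(3, y) = 3*y**2 - 4*y - 8; no integer root y with |y| ≤ 4.
  x = 4: f_y(4, y) = 3*y**2 - 4*y - 15; vanishes at y ∈ {3}. (4, 3): f_x = -72 ≠ 0.
Only singular point on the grid: (0, 1).
Classify: substitute x = 0 + u, y = 1 + v and expand: f = -u**3 - u**2*v - u**2 + v**3 + v**2.
No constant or linear terms (consistent with a singular point). Quadratic part: -u**2 + v**2. Cubic part: -u**3 - u**2*v + v**3.
The quadratic part v**2 - u**2 = (v − u)(v + u) splits into two distinct linear factors, so there are two distinct tangent lines y − 1 = ±(x − 0) — this is a node (ordinary double point).
Classification: node.


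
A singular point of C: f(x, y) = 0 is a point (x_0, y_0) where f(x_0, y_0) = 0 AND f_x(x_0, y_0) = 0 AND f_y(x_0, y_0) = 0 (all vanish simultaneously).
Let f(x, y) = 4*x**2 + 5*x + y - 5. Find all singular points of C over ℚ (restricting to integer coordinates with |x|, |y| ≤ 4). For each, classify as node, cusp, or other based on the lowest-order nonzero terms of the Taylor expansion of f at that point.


No singular points in the scanned grid; C is smooth there.

Compute partial derivatives:
  f_x = 8*x + 5.
  f_y = 1.
f_y = 1 is a nonzero constant, so f_y never vanishes: no point (x, y) can satisfy f = f_x = f_y = 0. In particular no (x, y) ∈ {−4, ..., 4}² is singular; the curve is smooth.


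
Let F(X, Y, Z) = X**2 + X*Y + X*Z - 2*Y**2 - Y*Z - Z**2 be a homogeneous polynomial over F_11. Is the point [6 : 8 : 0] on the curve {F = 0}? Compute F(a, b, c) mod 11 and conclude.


F(6,8,0) ≡ 0 (mod 11); P is on the curve.

Evaluate F(6, 8, 0) term-by-term (mod 11).
  X**2 ↦ 1·36·1·1 = 36
  X*Y ↦ 1·6·8·1 = 48
  X*Z ↦ 1·6·1·0 = 0
  -2*Y**2 ↦ -2·1·64·1 = -128
  -Y*Z ↦ -1·1·8·0 = 0
  -Z**2 ↦ -1·1·1·0 = 0
Sum: F(6, 8, 0) = (36) + (48) + (0) + (-128) + (0) + (0) = -44.
Reducing mod 11: -44 ≡ 0 (mod 11).
Since F(a, b, c) ≡ 0 (mod 11), P lies on the curve.


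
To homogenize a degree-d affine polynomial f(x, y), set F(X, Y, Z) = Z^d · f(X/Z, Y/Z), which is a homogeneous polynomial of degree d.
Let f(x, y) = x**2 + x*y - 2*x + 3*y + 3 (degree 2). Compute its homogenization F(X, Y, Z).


F(X, Y, Z) = X**2 + X*Y - 2*X*Z + 3*Y*Z + 3*Z**2

deg(f) = 2.
Substitute x = X/Z, y = Y/Z into f, then multiply by Z^2.
  monomial 1·x^2·y^0 ↦ 1·X^2·Y^0·Z^0.
  monomial 1·x^1·y^1 ↦ 1·X^1·Y^1·Z^0.
  monomial -2·x^1·y^0 ↦ -2·X^1·Y^0·Z^1.
  monomial 3·x^0·y^1 ↦ 3·X^0·Y^1·Z^1.
  monomial 3·x^0·y^0 ↦ 3·X^0·Y^0·Z^2.
Collecting: F(X, Y, Z) = X**2 + X*Y - 2*X*Z + 3*Y*Z + 3*Z**2.


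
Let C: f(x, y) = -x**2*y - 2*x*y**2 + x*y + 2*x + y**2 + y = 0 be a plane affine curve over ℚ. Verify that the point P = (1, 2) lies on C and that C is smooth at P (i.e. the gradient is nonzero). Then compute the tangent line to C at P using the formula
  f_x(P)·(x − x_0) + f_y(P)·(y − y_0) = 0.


Tangent line at P: -8*x - 3*y + 14 = 0.

Step 1: f(1, 2) = 0, so P lies on C.
Step 2: partial derivatives
  f_x(x, y) = -2*x*y - 2*y**2 + y + 2, f_y(x, y) = -x**2 - 4*x*y + x + 2*y + 1.
  f_x(P) = -8, f_y(P) = -3 (gradient nonzero, so P is smooth).
Step 3: tangent line at P: -8·(x − 1) + -3·(y − 2) = 0.
Expanding: -8*x - 3*y + 14 = 0.


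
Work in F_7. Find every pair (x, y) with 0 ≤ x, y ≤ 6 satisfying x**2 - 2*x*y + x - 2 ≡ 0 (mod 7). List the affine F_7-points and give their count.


Affine F_7-points: {(1, 0), (2, 1), (3, 4), (4, 4), (5, 0), (6, 1)}; count = 6.

For each of the 49 pairs (x, y) ∈ F_7², evaluate f(x, y) mod 7. Record the zeros.
  x = 0: [0↦5, 1↦5, 2↦5, 3↦5, 4↦5, 5↦5, 6↦5]  zeros at y ∈ ∅
  x = 1: [0↦0, 1↦5, 2↦3, 3↦1, 4↦6, 5↦4, 6↦2]  zeros at y ∈ {0}
  x = 2: [0↦4, 1↦0, 2↦3, 3↦6, 4↦2, 5↦5, 6↦1]  zeros at y ∈ {1}
  x = 3: [0↦3, 1↦4, 2↦5, 3↦6, 4↦0, 5↦1, 6↦2]  zeros at y ∈ {4}
  x = 4: [0↦4, 1↦3, 2↦2, 3↦1, 4↦0, 5↦6, 6↦5]  zeros at y ∈ {4}
  x = 5: [0↦0, 1↦4, 2↦1, 3↦5, 4↦2, 5↦6, 6↦3]  zeros at y ∈ {0}
  x = 6: [0↦5, 1↦0, 2↦2, 3↦4, 4↦6, 5↦1, 6↦3]  zeros at y ∈ {1}
Collecting zeros: affine points = {(1, 0), (2, 1), (3, 4), (4, 4), (5, 0), (6, 1)}.
Total count |C(F_7)_aff| = 6.


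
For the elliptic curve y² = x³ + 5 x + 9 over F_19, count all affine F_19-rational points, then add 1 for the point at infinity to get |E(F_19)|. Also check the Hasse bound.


Affine points = {(0, 3), (0, 16), (4, 6), (4, 13), (5, 8), (5, 11), (7, 8), (7, 11), (9, 2), (9, 17), (12, 7), (12, 12), (14, 7), (14, 12), (15, 1), (15, 18), (16, 9), (16, 10)}; affine count = 18; |E(F_19)| = 19.

Discriminant check: Δ ∝ 4a³ + 27b² = 4·5³ + 27·9² = 4·125 + 27·81 ≡ 8 (mod 19). Nonzero ⇒ E is nonsingular.
For each x ∈ F_19, compute rhs = x³ + 5·x + 9 mod 19, then count y ∈ F_19 with y² ≡ rhs.
  x = 0: rhs = 9, matching y values: 3, 16 (2 points).
  x = 1: rhs = 15, matching y values: none (0 points).
  x = 2: rhs = 8, matching y values: none (0 points).
  x = 3: rhs = 13, matching y values: none (0 points).
  x = 4: rhs = 17, matching y values: 6, 13 (2 points).
  x = 5: rhs = 7, matching y values: 8, 11 (2 points).
  x = 6: rhs = 8, matching y values: none (0 points).
  x = 7: rhs = 7, matching y values: 8, 11 (2 points).
  x = 8: rhs = 10, matching y values: none (0 points).
  x = 9: rhs = 4, matching y values: 2, 17 (2 points).
  x = 10: rhs = 14, matching y values: none (0 points).
  x = 11: rhs = 8, matching y values: none (0 points).
  x = 12: rhs = 11, matching y values: 7, 12 (2 points).
  x = 13: rhs = 10, matching y values: none (0 points).
  x = 14: rhs = 11, matching y values: 7, 12 (2 points).
  x = 15: rhs = 1, matching y values: 1, 18 (2 points).
  x = 16: rhs = 5, matching y values: 9, 10 (2 points).
  x = 17: rhs = 10, matching y values: none (0 points).
  x = 18: rhs = 3, matching y values: none (0 points).
Total affine count: 18.
Full point count |E(F_19)| = 18 + 1 = 19.
Hasse bound: |19 − (19+1)| = |-1| = 1 ≤ 2√19 ≈ 8.7178 ✓.


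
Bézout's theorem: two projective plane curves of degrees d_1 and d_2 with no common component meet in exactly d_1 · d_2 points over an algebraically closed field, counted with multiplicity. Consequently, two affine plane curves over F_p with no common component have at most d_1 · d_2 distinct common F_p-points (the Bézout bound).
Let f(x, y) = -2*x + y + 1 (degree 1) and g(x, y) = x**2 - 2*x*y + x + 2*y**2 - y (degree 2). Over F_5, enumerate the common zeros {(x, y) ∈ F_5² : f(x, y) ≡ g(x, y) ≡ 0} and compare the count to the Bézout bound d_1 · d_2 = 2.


Common zeros: {(4, 2)}; count = 1; Bézout bound = 2.

deg(f) = 1, deg(g) = 2, so Bézout bound = 2.
Scan x ∈ F_5. For each x, list the y ∈ F_5 with f(x, y) ≡ 0 and those with g(x, y) ≡ 0 (mod 5); the common zeros in that column are the intersection.
  x = 0: f ≡ 0 at y ∈ {4}; g ≡ 0 at y ∈ {0, 3}; common: ∅.
  x = 1: f ≡ 0 at y ∈ {1}; g ≡ 0 at y ∈ ∅; common: ∅.
  x = 2: f ≡ 0 at y ∈ {3}; g ≡ 0 at y ∈ ∅; common: ∅.
  x = 3: f ≡ 0 at y ∈ {0}; g ≡ 0 at y ∈ ∅; common: ∅.
  x = 4: f ≡ 0 at y ∈ {2}; g ≡ 0 at y ∈ {0, 2}; common: {2}.
Collecting: common zeros = {(4, 2)}, so the count is 1.
Comparison with the Bézout bound: 1 ≤ 2 = deg(f)·deg(g), as expected for curves with no common component (the affine F_5-count falls short of the bound because intersections may lie at infinity, over extension fields, or carry multiplicity).


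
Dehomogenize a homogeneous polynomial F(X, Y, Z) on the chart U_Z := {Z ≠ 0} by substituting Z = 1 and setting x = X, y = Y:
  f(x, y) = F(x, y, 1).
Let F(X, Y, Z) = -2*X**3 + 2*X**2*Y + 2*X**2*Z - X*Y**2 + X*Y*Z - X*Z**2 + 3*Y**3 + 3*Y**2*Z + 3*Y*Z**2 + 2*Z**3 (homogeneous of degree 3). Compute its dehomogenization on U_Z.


f(x, y) = -2*x**3 + 2*x**2*y + 2*x**2 - x*y**2 + x*y - x + 3*y**3 + 3*y**2 + 3*y + 2

On U_Z we set Z = 1. Each monomial c·X^i·Y^j·Z^k in F becomes c·x^i·y^j·1^k = c·x^i·y^j.
Substituting Z = 1: F(X, Y, 1) = -2*x**3 + 2*x**2*y + 2*x**2 - x*y**2 + x*y - x + 3*y**3 + 3*y**2 + 3*y + 2.
Note: deg(f) ≤ deg(F) = 3; strict inequality happens when F is divisible by Z (lost terms).


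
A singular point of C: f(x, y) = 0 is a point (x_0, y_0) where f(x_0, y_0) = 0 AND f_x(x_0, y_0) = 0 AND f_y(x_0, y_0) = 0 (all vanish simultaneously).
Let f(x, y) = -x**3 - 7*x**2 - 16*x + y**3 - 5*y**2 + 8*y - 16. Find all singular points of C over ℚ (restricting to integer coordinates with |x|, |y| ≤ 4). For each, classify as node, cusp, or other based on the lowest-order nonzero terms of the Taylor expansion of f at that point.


Singular points: {(-2, 2)}; classification: node.

Compute partial derivatives:
  f_x = -3*x**2 - 14*x - 16.
  f_y = 3*y**2 - 10*y + 8.
Scan x_0 ∈ {−4, ..., 4}. For each x_0, f_y(x_0, y) is a polynomial in y; find its integer roots y ∈ {−4, ..., 4}, then test f_x and f at those candidates.
  x = -4: f_y(-4, y) = 3*y**2 - 10*y + 8; vanishes at y ∈ {2}. (-4, 2): f_x = -8 ≠ 0.
  x = -3: f_y(-3, y) = 3*y**2 - 10*y + 8; vanishes at y ∈ {2}. (-3, 2): f_x = -1 ≠ 0.
  x = -2: f_y(-2, y) = 3*y**2 - 10*y + 8; vanishes at y ∈ {2}. (-2, 2): f_x = 0, f = 0 — SINGULAR.
  x = -1: f_y(-1, y) = 3*y**2 - 10*y + 8; vanishes at y ∈ {2}. (-1, 2): f_x = -5 ≠ 0.
  x = 0: f_y(0, y) = 3*y**2 - 10*y + 8; vanishes at y ∈ {2}. (0, 2): f_x = -16 ≠ 0.
  x = 1: f_y(1, y) = 3*y**2 - 10*y + 8; vanishes at y ∈ {2}. (1, 2): f_x = -33 ≠ 0.
  x = 2: f_y(2, y) = 3*y**2 - 10*y + 8; vanishes at y ∈ {2}. (2, 2): f_x = -56 ≠ 0.
  x = 3: f_y(3, y) = 3*y**2 - 10*y + 8; vanishes at y ∈ {2}. (3, 2): f_x = -85 ≠ 0.
  x = 4: f_y(4, y) = 3*y**2 - 10*y + 8; vanishes at y ∈ {2}. (4, 2): f_x = -120 ≠ 0.
Only singular point on the grid: (-2, 2).
Classify: substitute x = -2 + u, y = 2 + v and expand: f = -u**3 - u**2 + v**3 + v**2.
No constant or linear terms (consistent with a singular point). Quadratic part: -u**2 + v**2. Cubic part: -u**3 + v**3.
The quadratic part v**2 - u**2 = (v − u)(v + u) splits into two distinct linear factors, so there are two distinct tangent lines y − 2 = ±(x − -2) — this is a node (ordinary double point).
Classification: node.


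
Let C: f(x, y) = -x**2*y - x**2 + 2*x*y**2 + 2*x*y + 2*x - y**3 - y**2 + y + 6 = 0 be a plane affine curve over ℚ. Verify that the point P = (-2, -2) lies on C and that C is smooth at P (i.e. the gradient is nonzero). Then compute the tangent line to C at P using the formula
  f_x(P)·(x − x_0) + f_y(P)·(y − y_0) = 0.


Tangent line at P: 2*x + y + 6 = 0.

Step 1: f(-2, -2) = 0, so P lies on C.
Step 2: partial derivatives
  f_x(x, y) = -2*x*y - 2*x + 2*y**2 + 2*y + 2, f_y(x, y) = -x**2 + 4*x*y + 2*x - 3*y**2 - 2*y + 1.
  f_x(P) = 2, f_y(P) = 1 (gradient nonzero, so P is smooth).
Step 3: tangent line at P: 2·(x − -2) + 1·(y − -2) = 0.
Expanding: 2*x + y + 6 = 0.


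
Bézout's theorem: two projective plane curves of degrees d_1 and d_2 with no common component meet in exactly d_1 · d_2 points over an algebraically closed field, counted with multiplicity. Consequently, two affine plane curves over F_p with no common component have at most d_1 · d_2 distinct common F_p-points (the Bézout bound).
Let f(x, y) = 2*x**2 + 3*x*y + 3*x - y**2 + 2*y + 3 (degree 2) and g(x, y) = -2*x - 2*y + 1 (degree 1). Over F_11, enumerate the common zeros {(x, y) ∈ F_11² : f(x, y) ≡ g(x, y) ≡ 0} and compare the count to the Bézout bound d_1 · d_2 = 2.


Common zeros: {(2, 4), (8, 9)}; count = 2; Bézout bound = 2.

deg(f) = 2, deg(g) = 1, so Bézout bound = 2.
Scan x ∈ F_11. For each x, list the y ∈ F_11 with f(x, y) ≡ 0 and those with g(x, y) ≡ 0 (mod 11); the common zeros in that column are the intersection.
  x = 0: f ≡ 0 at y ∈ {3, 10}; g ≡ 0 at y ∈ {6}; common: ∅.
  x = 1: f ≡ 0 at y ∈ ∅; g ≡ 0 at y ∈ {5}; common: ∅.
  x = 2: f ≡ 0 at y ∈ {4}; g ≡ 0 at y ∈ {4}; common: {4}.
  x = 3: f ≡ 0 at y ∈ ∅; g ≡ 0 at y ∈ {3}; common: ∅.
  x = 4: f ≡ 0 at y ∈ ∅; g ≡ 0 at y ∈ {2}; common: ∅.
  x = 5: f ≡ 0 at y ∈ {3}; g ≡ 0 at y ∈ {1}; common: ∅.
  x = 6: f ≡ 0 at y ∈ ∅; g ≡ 0 at y ∈ {0}; common: ∅.
  x = 7: f ≡ 0 at y ∈ {4, 8}; g ≡ 0 at y ∈ {10}; common: ∅.
  x = 8: f ≡ 0 at y ∈ {6, 9}; g ≡ 0 at y ∈ {9}; common: {9}.
  x = 9: f ≡ 0 at y ∈ {1, 6}; g ≡ 0 at y ∈ {8}; common: ∅.
  x = 10: f ≡ 0 at y ∈ {1, 9}; g ≡ 0 at y ∈ {7}; common: ∅.
Collecting: common zeros = {(2, 4), (8, 9)}, so the count is 2.
Comparison with the Bézout bound: 2 ≤ 2 = deg(f)·deg(g), as expected for curves with no common component (the bound is attained).


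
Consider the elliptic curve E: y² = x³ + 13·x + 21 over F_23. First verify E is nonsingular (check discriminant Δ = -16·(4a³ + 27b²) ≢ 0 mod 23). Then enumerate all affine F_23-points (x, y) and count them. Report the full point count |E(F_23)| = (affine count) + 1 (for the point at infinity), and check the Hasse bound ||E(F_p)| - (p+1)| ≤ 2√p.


Affine points = {(1, 9), (1, 14), (2, 3), (2, 20), (3, 8), (3, 15), (5, 2), (5, 21), (6, 4), (6, 19), (7, 8), (7, 15), (8, 4), (8, 19), (9, 4), (9, 19), (10, 1), (10, 22), (11, 0), (13, 8), (13, 15), (14, 7), (14, 16), (15, 7), (15, 16), (16, 1), (16, 22), (17, 7), (17, 16), (20, 1), (20, 22)}; affine count = 31; |E(F_23)| = 32.

Discriminant check: Δ ∝ 4a³ + 27b² = 4·13³ + 27·21² = 4·2197 + 27·441 ≡ 18 (mod 23). Nonzero ⇒ E is nonsingular.
For each x ∈ F_23, compute rhs = x³ + 13·x + 21 mod 23, then count y ∈ F_23 with y² ≡ rhs.
  x = 0: rhs = 21, matching y values: none (0 points).
  x = 1: rhs = 12, matching y values: 9, 14 (2 points).
  x = 2: rhs = 9, matching y values: 3, 20 (2 points).
  x = 3: rhs = 18, matching y values: 8, 15 (2 points).
  x = 4: rhs = 22, matching y values: none (0 points).
  x = 5: rhs = 4, matching y values: 2, 21 (2 points).
  x = 6: rhs = 16, matching y values: 4, 19 (2 points).
  x = 7: rhs = 18, matching y values: 8, 15 (2 points).
  x = 8: rhs = 16, matching y values: 4, 19 (2 points).
  x = 9: rhs = 16, matching y values: 4, 19 (2 points).
  x = 10: rhs = 1, matching y values: 1, 22 (2 points).
  x = 11: rhs = 0, matching y values: 0 (1 points).
  x = 12: rhs = 19, matching y values: none (0 points).
  x = 13: rhs = 18, matching y values: 8, 15 (2 points).
  x = 14: rhs = 3, matching y values: 7, 16 (2 points).
  x = 15: rhs = 3, matching y values: 7, 16 (2 points).
  x = 16: rhs = 1, matching y values: 1, 22 (2 points).
  x = 17: rhs = 3, matching y values: 7, 16 (2 points).
  x = 18: rhs = 15, matching y values: none (0 points).
  x = 19: rhs = 20, matching y values: none (0 points).
  x = 20: rhs = 1, matching y values: 1, 22 (2 points).
  x = 21: rhs = 10, matching y values: none (0 points).
  x = 22: rhs = 7, matching y values: none (0 points).
Total affine count: 31.
Full point count |E(F_23)| = 31 + 1 = 32.
Hasse bound: |32 − (23+1)| = |8| = 8 ≤ 2√23 ≈ 9.5917 ✓.


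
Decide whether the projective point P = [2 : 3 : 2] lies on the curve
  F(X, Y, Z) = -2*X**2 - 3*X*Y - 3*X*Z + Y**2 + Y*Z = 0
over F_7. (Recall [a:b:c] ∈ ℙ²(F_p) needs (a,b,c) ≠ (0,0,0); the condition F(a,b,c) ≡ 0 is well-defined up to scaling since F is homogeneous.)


F(2,3,2) ≡ 5 (mod 7); P is NOT on the curve.

Evaluate F(2, 3, 2) term-by-term (mod 7).
  -2*X**2 ↦ -2·4·1·1 = -8
  -3*X*Y ↦ -3·2·3·1 = -18
  -3*X*Z ↦ -3·2·1·2 = -12
  Y**2 ↦ 1·1·9·1 = 9
  Y*Z ↦ 1·1·3·2 = 6
Sum: F(2, 3, 2) = (-8) + (-18) + (-12) + (9) + (6) = -23.
Reducing mod 7: -23 ≡ 5 (mod 7).
Since F(a, b, c) ≡ 5 ≠ 0 (mod 7), P does NOT lie on the curve.


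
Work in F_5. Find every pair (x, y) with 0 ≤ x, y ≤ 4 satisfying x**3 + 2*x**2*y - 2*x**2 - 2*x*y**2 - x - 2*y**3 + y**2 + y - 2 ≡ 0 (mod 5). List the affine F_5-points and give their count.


Affine F_5-points: {(0, 4), (2, 1), (4, 1)}; count = 3.

For each of the 25 pairs (x, y) ∈ F_5², evaluate f(x, y) mod 5. Record the zeros.
  x = 0: [0↦3, 1↦3, 2↦3, 3↦1, 4↦0]  zeros at y ∈ {4}
  x = 1: [0↦1, 1↦1, 2↦2, 3↦2, 4↦4]  zeros at y ∈ ∅
  x = 2: [0↦1, 1↦0, 2↦1, 3↦2, 4↦1]  zeros at y ∈ {1}
  x = 3: [0↦4, 1↦1, 2↦1, 3↦2, 4↦2]  zeros at y ∈ ∅
  x = 4: [0↦1, 1↦0, 2↦3, 3↦3, 4↦3]  zeros at y ∈ {1}
Collecting zeros: affine points = {(0, 4), (2, 1), (4, 1)}.
Total count |C(F_5)_aff| = 3.


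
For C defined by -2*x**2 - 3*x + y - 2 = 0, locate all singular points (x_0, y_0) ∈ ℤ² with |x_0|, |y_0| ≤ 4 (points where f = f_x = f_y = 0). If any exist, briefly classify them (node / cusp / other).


No singular points in the scanned grid; C is smooth there.

Compute partial derivatives:
  f_x = -4*x - 3.
  f_y = 1.
f_y = 1 is a nonzero constant, so f_y never vanishes: no point (x, y) can satisfy f = f_x = f_y = 0. In particular no (x, y) ∈ {−4, ..., 4}² is singular; the curve is smooth.


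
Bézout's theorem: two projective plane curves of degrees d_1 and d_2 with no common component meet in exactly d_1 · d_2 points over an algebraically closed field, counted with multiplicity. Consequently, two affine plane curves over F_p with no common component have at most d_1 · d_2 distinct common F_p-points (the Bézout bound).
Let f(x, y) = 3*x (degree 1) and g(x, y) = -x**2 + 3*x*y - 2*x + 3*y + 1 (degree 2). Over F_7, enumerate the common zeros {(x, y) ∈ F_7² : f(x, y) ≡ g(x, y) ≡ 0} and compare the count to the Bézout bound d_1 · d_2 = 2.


Common zeros: {(0, 2)}; count = 1; Bézout bound = 2.

deg(f) = 1, deg(g) = 2, so Bézout bound = 2.
Scan x ∈ F_7. For each x, list the y ∈ F_7 with f(x, y) ≡ 0 and those with g(x, y) ≡ 0 (mod 7); the common zeros in that column are the intersection.
  x = 0: f ≡ 0 at y ∈ {0, 1, 2, 3, 4, 5, 6}; g ≡ 0 at y ∈ {2}; common: {2}.
  x = 1: f ≡ 0 at y ∈ ∅; g ≡ 0 at y ∈ {5}; common: ∅.
  x = 2: f ≡ 0 at y ∈ ∅; g ≡ 0 at y ∈ {0}; common: ∅.
  x = 3: f ≡ 0 at y ∈ ∅; g ≡ 0 at y ∈ {0}; common: ∅.
  x = 4: f ≡ 0 at y ∈ ∅; g ≡ 0 at y ∈ {2}; common: ∅.
  x = 5: f ≡ 0 at y ∈ ∅; g ≡ 0 at y ∈ {5}; common: ∅.
  x = 6: f ≡ 0 at y ∈ ∅; g ≡ 0 at y ∈ ∅; common: ∅.
Collecting: common zeros = {(0, 2)}, so the count is 1.
Comparison with the Bézout bound: 1 ≤ 2 = deg(f)·deg(g), as expected for curves with no common component (the affine F_7-count falls short of the bound because intersections may lie at infinity, over extension fields, or carry multiplicity).


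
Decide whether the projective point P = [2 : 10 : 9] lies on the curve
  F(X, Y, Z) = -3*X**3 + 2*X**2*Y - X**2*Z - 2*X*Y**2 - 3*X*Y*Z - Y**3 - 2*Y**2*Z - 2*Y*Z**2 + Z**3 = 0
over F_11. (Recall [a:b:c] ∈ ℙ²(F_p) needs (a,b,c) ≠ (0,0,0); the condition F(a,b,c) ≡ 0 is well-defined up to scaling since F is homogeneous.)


F(2,10,9) ≡ 9 (mod 11); P is NOT on the curve.

Evaluate F(2, 10, 9) term-by-term (mod 11).
  -3*X**3 ↦ -3·8·1·1 = -24
  2*X**2*Y ↦ 2·4·10·1 = 80
  -X**2*Z ↦ -1·4·1·9 = -36
  -2*X*Y**2 ↦ -2·2·100·1 = -400
  -3*X*Y*Z ↦ -3·2·10·9 = -540
  -Y**3 ↦ -1·1·1000·1 = -1000
  -2*Y**2*Z ↦ -2·1·100·9 = -1800
  -2*Y*Z**2 ↦ -2·1·10·81 = -1620
  Z**3 ↦ 1·1·1·729 = 729
Sum: F(2, 10, 9) = (-24) + (80) + (-36) + (-400) + (-540) + (-1000) + (-1800) + (-1620) + (729) = -4611.
Reducing mod 11: -4611 ≡ 9 (mod 11).
Since F(a, b, c) ≡ 9 ≠ 0 (mod 11), P does NOT lie on the curve.


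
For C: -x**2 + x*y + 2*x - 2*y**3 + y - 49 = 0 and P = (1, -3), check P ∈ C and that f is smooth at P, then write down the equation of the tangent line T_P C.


Tangent line at P: -3*x - 52*y - 153 = 0.

Step 1: f(1, -3) = 0, so P lies on C.
Step 2: partial derivatives
  f_x(x, y) = -2*x + y + 2, f_y(x, y) = x - 6*y**2 + 1.
  f_x(P) = -3, f_y(P) = -52 (gradient nonzero, so P is smooth).
Step 3: tangent line at P: -3·(x − 1) + -52·(y − -3) = 0.
Expanding: -3*x - 52*y - 153 = 0.


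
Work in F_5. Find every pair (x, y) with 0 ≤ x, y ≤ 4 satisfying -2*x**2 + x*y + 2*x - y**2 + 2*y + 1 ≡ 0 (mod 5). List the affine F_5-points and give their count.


Affine F_5-points: {(2, 1), (2, 3), (3, 2), (3, 3), (4, 2), (4, 4)}; count = 6.

For each of the 25 pairs (x, y) ∈ F_5², evaluate f(x, y) mod 5. Record the zeros.
  x = 0: [0↦1, 1↦2, 2↦1, 3↦3, 4↦3]  zeros at y ∈ ∅
  x = 1: [0↦1, 1↦3, 2↦3, 3↦1, 4↦2]  zeros at y ∈ ∅
  x = 2: [0↦2, 1↦0, 2↦1, 3↦0, 4↦2]  zeros at y ∈ {1, 3}
  x = 3: [0↦4, 1↦3, 2↦0, 3↦0, 4↦3]  zeros at y ∈ {2, 3}
  x = 4: [0↦2, 1↦2, 2↦0, 3↦1, 4↦0]  zeros at y ∈ {2, 4}
Collecting zeros: affine points = {(2, 1), (2, 3), (3, 2), (3, 3), (4, 2), (4, 4)}.
Total count |C(F_5)_aff| = 6.


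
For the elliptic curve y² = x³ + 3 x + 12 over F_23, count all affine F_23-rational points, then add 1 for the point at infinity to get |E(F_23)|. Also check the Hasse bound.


Affine points = {(0, 9), (0, 14), (1, 4), (1, 19), (2, 7), (2, 16), (3, 5), (3, 18), (6, 4), (6, 19), (7, 10), (7, 13), (9, 3), (9, 20), (16, 4), (16, 19), (17, 10), (17, 13), (22, 10), (22, 13)}; affine count = 20; |E(F_23)| = 21.

Discriminant check: Δ ∝ 4a³ + 27b² = 4·3³ + 27·12² = 4·27 + 27·144 ≡ 17 (mod 23). Nonzero ⇒ E is nonsingular.
For each x ∈ F_23, compute rhs = x³ + 3·x + 12 mod 23, then count y ∈ F_23 with y² ≡ rhs.
  x = 0: rhs = 12, matching y values: 9, 14 (2 points).
  x = 1: rhs = 16, matching y values: 4, 19 (2 points).
  x = 2: rhs = 3, matching y values: 7, 16 (2 points).
  x = 3: rhs = 2, matching y values: 5, 18 (2 points).
  x = 4: rhs = 19, matching y values: none (0 points).
  x = 5: rhs = 14, matching y values: none (0 points).
  x = 6: rhs = 16, matching y values: 4, 19 (2 points).
  x = 7: rhs = 8, matching y values: 10, 13 (2 points).
  x = 8: rhs = 19, matching y values: none (0 points).
  x = 9: rhs = 9, matching y values: 3, 20 (2 points).
  x = 10: rhs = 7, matching y values: none (0 points).
  x = 11: rhs = 19, matching y values: none (0 points).
  x = 12: rhs = 5, matching y values: none (0 points).
  x = 13: rhs = 17, matching y values: none (0 points).
  x = 14: rhs = 15, matching y values: none (0 points).
  x = 15: rhs = 5, matching y values: none (0 points).
  x = 16: rhs = 16, matching y values: 4, 19 (2 points).
  x = 17: rhs = 8, matching y values: 10, 13 (2 points).
  x = 18: rhs = 10, matching y values: none (0 points).
  x = 19: rhs = 5, matching y values: none (0 points).
  x = 20: rhs = 22, matching y values: none (0 points).
  x = 21: rhs = 21, matching y values: none (0 points).
  x = 22: rhs = 8, matching y values: 10, 13 (2 points).
Total affine count: 20.
Full point count |E(F_23)| = 20 + 1 = 21.
Hasse bound: |21 − (23+1)| = |-3| = 3 ≤ 2√23 ≈ 9.5917 ✓.


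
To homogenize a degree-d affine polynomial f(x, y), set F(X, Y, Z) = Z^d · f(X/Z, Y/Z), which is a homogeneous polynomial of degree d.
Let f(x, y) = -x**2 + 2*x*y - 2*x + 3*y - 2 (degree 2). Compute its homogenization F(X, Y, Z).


F(X, Y, Z) = -X**2 + 2*X*Y - 2*X*Z + 3*Y*Z - 2*Z**2

deg(f) = 2.
Substitute x = X/Z, y = Y/Z into f, then multiply by Z^2.
  monomial -1·x^2·y^0 ↦ -1·X^2·Y^0·Z^0.
  monomial 2·x^1·y^1 ↦ 2·X^1·Y^1·Z^0.
  monomial -2·x^1·y^0 ↦ -2·X^1·Y^0·Z^1.
  monomial 3·x^0·y^1 ↦ 3·X^0·Y^1·Z^1.
  monomial -2·x^0·y^0 ↦ -2·X^0·Y^0·Z^2.
Collecting: F(X, Y, Z) = -X**2 + 2*X*Y - 2*X*Z + 3*Y*Z - 2*Z**2.


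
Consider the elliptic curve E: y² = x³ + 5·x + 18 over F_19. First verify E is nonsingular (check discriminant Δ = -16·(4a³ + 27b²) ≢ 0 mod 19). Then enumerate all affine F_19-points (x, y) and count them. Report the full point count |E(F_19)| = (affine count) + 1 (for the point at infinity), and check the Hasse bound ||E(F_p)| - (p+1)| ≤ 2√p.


Affine points = {(1, 9), (1, 10), (2, 6), (2, 13), (4, 8), (4, 11), (5, 4), (5, 15), (6, 6), (6, 13), (7, 4), (7, 15), (8, 0), (10, 2), (10, 17), (11, 6), (11, 13), (12, 1), (12, 18), (13, 0), (14, 1), (14, 18), (17, 0)}; affine count = 23; |E(F_19)| = 24.

Discriminant check: Δ ∝ 4a³ + 27b² = 4·5³ + 27·18² = 4·125 + 27·324 ≡ 14 (mod 19). Nonzero ⇒ E is nonsingular.
For each x ∈ F_19, compute rhs = x³ + 5·x + 18 mod 19, then count y ∈ F_19 with y² ≡ rhs.
  x = 0: rhs = 18, matching y values: none (0 points).
  x = 1: rhs = 5, matching y values: 9, 10 (2 points).
  x = 2: rhs = 17, matching y values: 6, 13 (2 points).
  x = 3: rhs = 3, matching y values: none (0 points).
  x = 4: rhs = 7, matching y values: 8, 11 (2 points).
  x = 5: rhs = 16, matching y values: 4, 15 (2 points).
  x = 6: rhs = 17, matching y values: 6, 13 (2 points).
  x = 7: rhs = 16, matching y values: 4, 15 (2 points).
  x = 8: rhs = 0, matching y values: 0 (1 points).
  x = 9: rhs = 13, matching y values: none (0 points).
  x = 10: rhs = 4, matching y values: 2, 17 (2 points).
  x = 11: rhs = 17, matching y values: 6, 13 (2 points).
  x = 12: rhs = 1, matching y values: 1, 18 (2 points).
  x = 13: rhs = 0, matching y values: 0 (1 points).
  x = 14: rhs = 1, matching y values: 1, 18 (2 points).
  x = 15: rhs = 10, matching y values: none (0 points).
  x = 16: rhs = 14, matching y values: none (0 points).
  x = 17: rhs = 0, matching y values: 0 (1 points).
  x = 18: rhs = 12, matching y values: none (0 points).
Total affine count: 23.
Full point count |E(F_19)| = 23 + 1 = 24.
Hasse bound: |24 − (19+1)| = |4| = 4 ≤ 2√19 ≈ 8.7178 ✓.


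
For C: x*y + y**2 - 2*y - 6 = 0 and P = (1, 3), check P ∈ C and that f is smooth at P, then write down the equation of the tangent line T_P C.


Tangent line at P: 3*x + 5*y - 18 = 0.

Step 1: f(1, 3) = 0, so P lies on C.
Step 2: partial derivatives
  f_x(x, y) = y, f_y(x, y) = x + 2*y - 2.
  f_x(P) = 3, f_y(P) = 5 (gradient nonzero, so P is smooth).
Step 3: tangent line at P: 3·(x − 1) + 5·(y − 3) = 0.
Expanding: 3*x + 5*y - 18 = 0.
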